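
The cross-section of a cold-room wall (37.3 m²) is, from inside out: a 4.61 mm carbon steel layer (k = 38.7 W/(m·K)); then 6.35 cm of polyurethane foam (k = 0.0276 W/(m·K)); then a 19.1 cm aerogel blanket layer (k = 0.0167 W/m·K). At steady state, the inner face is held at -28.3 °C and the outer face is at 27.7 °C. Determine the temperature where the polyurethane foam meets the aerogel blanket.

T = -18.9 °C

Series thermal resistances, inner to outer:
  R_carbon steel = L/(kA) = 0.00461/(38.7·37.3) = 3.194×10^-6 K/W
  R_polyurethane foam = L/(kA) = 0.0635/(0.0276·37.3) = 0.06168 K/W
  R_aerogel blanket = L/(kA) = 0.191/(0.0167·37.3) = 0.3066 K/W
ΣR = 3.194×10^-6 + 0.06168 + 0.3066 = 0.3683 K/W
Q = ΔT/ΣR = (-28.3 °C − 27.7 °C)/0.3683 = -152.0 W
From the inner boundary to the polyurethane foam/aerogel blanket interface, ΣR_partial = 0.06168 K/W.
T_interface = T_in − Q·ΣR_partial = -28.3 °C − (-152.0)(0.06168) = -18.9 °C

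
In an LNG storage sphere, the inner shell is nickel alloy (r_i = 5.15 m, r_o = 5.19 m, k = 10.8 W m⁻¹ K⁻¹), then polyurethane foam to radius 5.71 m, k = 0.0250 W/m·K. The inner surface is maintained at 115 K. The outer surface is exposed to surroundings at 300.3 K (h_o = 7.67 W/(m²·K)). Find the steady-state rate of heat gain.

Q = 3300 W

Series thermal resistances, inner to outer:
  R_nickel alloy = (1/5.15 − 1/5.19)/(4πk) = 0.001497/(4π·10.8) = 1.103×10^-5 K/W
  R_polyurethane foam = (1/5.19 − 1/5.71)/(4πk) = 0.01755/(4π·0.0250) = 0.05585 K/W
  R_conv,out = 1/(4πr²h) = 1/(4π·5.71²·7.67) = 3.182×10^-4 K/W
ΣR = 1.103×10^-5 + 0.05585 + 3.182×10^-4 = 0.05618 K/W
Q = ΔT/ΣR = (115 K − 300.3 K)/0.05618 = -3300 W
(Negative Q ⇒ heat flows inward; heat gain = 3300 W.)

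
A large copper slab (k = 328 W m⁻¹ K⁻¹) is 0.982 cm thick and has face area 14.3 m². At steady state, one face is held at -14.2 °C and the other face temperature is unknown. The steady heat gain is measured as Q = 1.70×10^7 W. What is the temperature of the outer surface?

T_out = 21.4 °C

Series resistances:
  R_copper = L/(kA) = 0.00982/(328·14.3) = 2.094×10^-6 K/W
ΣR = 2.094×10^-6 K/W
ΔT = Q·ΣR = 1.70×10^7 × 2.094×10^-6 = 35.60 K
Heat flows inward, so T_out = T_in + ΔT = -14.2 + 35.60 = 21.4 °C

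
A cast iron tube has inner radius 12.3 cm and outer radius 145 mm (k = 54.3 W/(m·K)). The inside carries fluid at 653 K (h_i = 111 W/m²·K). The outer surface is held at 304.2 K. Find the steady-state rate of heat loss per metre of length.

Treat each layer as a resistance in series:
  R'_conv,in = 1/(2πr h) = 1/(2π·0.123·111) = 0.01166 m·K/W
  R'_cast iron = ln(0.145/0.123)/(2πk) = 0.1645/(2π·54.3) = 4.823×10^-4 m·K/W
ΣR = 0.01166 + 4.823×10^-4 = 0.01214 m·K/W
Q' = ΔT/ΣR = (653 K − 304.2 K)/0.01214 = 28700 W/m

Q' = 28700 W/m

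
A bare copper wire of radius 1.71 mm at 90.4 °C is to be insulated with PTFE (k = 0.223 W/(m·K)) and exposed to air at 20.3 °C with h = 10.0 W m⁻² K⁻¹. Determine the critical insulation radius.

For a cylinder, r_cr = k_ins/h = 0.223/10.0 = 0.0223 m = 2.23 cm

r_cr = 2.23 cm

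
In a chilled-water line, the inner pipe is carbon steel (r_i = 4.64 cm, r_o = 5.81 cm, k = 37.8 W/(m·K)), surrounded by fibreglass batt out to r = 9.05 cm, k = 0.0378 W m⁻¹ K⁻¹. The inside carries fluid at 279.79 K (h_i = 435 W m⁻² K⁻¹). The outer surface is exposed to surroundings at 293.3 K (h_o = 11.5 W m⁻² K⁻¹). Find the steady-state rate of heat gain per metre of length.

Q' = 6.66 W/m

Series thermal resistances, inner to outer:
  R'_conv,in = 1/(2πr h) = 1/(2π·0.0464·435) = 0.007885 m·K/W
  R'_carbon steel = ln(0.0581/0.0464)/(2πk) = 0.2249/(2π·37.8) = 9.468×10^-4 m·K/W
  R'_fibreglass batt = ln(0.0905/0.0581)/(2πk) = 0.4432/(2π·0.0378) = 1.866 m·K/W
  R'_conv,out = 1/(2πr h) = 1/(2π·0.0905·11.5) = 0.1529 m·K/W
ΣR = 0.007885 + 9.468×10^-4 + 1.866 + 0.1529 = 2.028 m·K/W
Q' = ΔT/ΣR = (279.79 K − 293.3 K)/2.028 = -6.66 W/m
(Negative Q' ⇒ heat flows inward; heat gain = 6.66 W/m.)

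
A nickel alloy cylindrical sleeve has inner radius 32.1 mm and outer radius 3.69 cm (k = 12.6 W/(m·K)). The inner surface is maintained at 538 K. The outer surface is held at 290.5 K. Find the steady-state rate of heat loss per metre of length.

Q' = 1.41×10^5 W/m

Q' = 2πk·ΔT/ln(r₂/r₁) = 2π × 12.6 × 247.5 / ln(0.0369/0.0321) = 1.41×10^5 W/m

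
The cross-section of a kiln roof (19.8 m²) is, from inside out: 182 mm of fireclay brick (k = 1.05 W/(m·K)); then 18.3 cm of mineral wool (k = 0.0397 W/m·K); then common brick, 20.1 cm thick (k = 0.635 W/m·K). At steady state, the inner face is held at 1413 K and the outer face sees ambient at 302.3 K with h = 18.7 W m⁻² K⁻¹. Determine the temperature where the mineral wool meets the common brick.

Series thermal resistances, inner to outer:
  R_fireclay brick = L/(kA) = 0.182/(1.05·19.8) = 0.008754 K/W
  R_mineral wool = L/(kA) = 0.183/(0.0397·19.8) = 0.2328 K/W
  R_common brick = L/(kA) = 0.201/(0.635·19.8) = 0.01599 K/W
  R_conv,out = 1/(hA) = 1/(18.7·19.8) = 0.002701 K/W
ΣR = 0.008754 + 0.2328 + 0.01599 + 0.002701 = 0.2602 K/W
Q = ΔT/ΣR = (1413 K − 302.3 K)/0.2602 = 4269 W
From the inner boundary to the mineral wool/common brick interface, ΣR_partial = 0.2416 K/W.
T_interface = T_in − Q·ΣR_partial = 1413 K − (4269)(0.2416) = 382 K

T = 382 K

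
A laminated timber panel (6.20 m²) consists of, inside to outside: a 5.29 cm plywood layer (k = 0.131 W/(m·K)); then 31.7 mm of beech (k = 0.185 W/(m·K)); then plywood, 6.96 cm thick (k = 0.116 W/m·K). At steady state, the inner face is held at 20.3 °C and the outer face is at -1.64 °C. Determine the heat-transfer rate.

Series thermal resistances, inner to outer:
  R_plywood = L/(kA) = 0.0529/(0.131·6.20) = 0.06513 K/W
  R_beech = L/(kA) = 0.0317/(0.185·6.20) = 0.02764 K/W
  R_plywood = L/(kA) = 0.0696/(0.116·6.20) = 0.09677 K/W
ΣR = 0.06513 + 0.02764 + 0.09677 = 0.1895 K/W
Q = ΔT/ΣR = (20.3 °C − -1.64 °C)/0.1895 = 116 W

Q = 116 W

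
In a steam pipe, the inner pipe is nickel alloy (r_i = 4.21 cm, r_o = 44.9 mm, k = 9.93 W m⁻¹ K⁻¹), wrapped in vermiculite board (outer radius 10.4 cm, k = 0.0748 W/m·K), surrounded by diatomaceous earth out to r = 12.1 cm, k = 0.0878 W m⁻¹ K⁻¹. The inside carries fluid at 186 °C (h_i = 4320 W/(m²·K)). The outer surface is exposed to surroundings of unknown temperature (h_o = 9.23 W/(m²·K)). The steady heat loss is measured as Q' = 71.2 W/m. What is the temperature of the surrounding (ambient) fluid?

T_out = 28.9 °C

Series resistances:
  R'_conv,in = 1/(2πr h) = 1/(2π·0.0421·4320) = 8.751×10^-4 m·K/W
  R'_nickel alloy = ln(0.0449/0.0421)/(2πk) = 0.06439/(2π·9.93) = 0.001032 m·K/W
  R'_vermiculite board = ln(0.104/0.0449)/(2πk) = 0.8400/(2π·0.0748) = 1.787 m·K/W
  R'_diatomaceous earth = ln(0.121/0.104)/(2πk) = 0.1514/(2π·0.0878) = 0.2744 m·K/W
  R'_conv,out = 1/(2πr h) = 1/(2π·0.121·9.23) = 0.1425 m·K/W
ΣR = 2.206 m·K/W
ΔT = Q'·ΣR = 71.2 × 2.206 = 157.1 K
Heat flows outward, so T_out = T_in − ΔT = 186 − 157.1 = 28.9 °C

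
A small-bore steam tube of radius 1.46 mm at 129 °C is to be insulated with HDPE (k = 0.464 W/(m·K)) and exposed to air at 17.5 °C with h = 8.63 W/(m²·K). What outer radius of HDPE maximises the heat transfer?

r_cr = 5.38 cm

For a cylinder, r_cr = k_ins/h = 0.464/8.63 = 0.0538 m = 5.38 cm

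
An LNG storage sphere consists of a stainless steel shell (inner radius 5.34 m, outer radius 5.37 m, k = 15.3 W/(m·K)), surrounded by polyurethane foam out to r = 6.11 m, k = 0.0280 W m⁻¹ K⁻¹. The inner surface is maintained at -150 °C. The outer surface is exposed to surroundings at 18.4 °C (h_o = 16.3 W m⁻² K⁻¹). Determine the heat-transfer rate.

Q = 2.62 kW

Series thermal resistances, inner to outer:
  R_stainless steel = (1/5.34 − 1/5.37)/(4πk) = 0.001046/(4π·15.3) = 5.441×10^-6 K/W
  R_polyurethane foam = (1/5.37 − 1/6.11)/(4πk) = 0.02255/(4π·0.0280) = 0.06410 K/W
  R_conv,out = 1/(4πr²h) = 1/(4π·6.11²·16.3) = 1.308×10^-4 K/W
ΣR = 5.441×10^-6 + 0.06410 + 1.308×10^-4 = 0.06424 K/W
Q = ΔT/ΣR = (-150 °C − 18.4 °C)/0.06424 = -2620 W
(Negative Q ⇒ heat flows inward; heat gain = 2620 W.)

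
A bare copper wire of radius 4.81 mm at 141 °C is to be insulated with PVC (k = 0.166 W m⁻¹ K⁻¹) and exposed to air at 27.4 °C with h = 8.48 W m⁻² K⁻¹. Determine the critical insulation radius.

r_cr = 1.96 cm

For a cylinder, r_cr = k_ins/h = 0.166/8.48 = 0.0196 m = 1.96 cm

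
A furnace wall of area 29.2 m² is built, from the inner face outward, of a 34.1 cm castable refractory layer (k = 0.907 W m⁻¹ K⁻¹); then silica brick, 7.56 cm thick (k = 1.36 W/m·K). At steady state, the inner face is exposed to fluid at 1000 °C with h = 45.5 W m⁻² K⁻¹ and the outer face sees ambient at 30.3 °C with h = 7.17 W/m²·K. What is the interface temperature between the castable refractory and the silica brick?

T = 349 °C

Treat each layer as a resistance in series:
  R_conv,in = 1/(hA) = 1/(45.5·29.2) = 7.527×10^-4 K/W
  R_castable refractory = L/(kA) = 0.341/(0.907·29.2) = 0.01288 K/W
  R_silica brick = L/(kA) = 0.0756/(1.36·29.2) = 0.001904 K/W
  R_conv,out = 1/(hA) = 1/(7.17·29.2) = 0.004776 K/W
ΣR = 7.527×10^-4 + 0.01288 + 0.001904 + 0.004776 = 0.02031 K/W
Q = ΔT/ΣR = (1000 °C − 30.3 °C)/0.02031 = 47740 W
From the inner boundary to the castable refractory/silica brick interface, ΣR_partial = 0.01363 K/W.
T_interface = T_in − Q·ΣR_partial = 1000 °C − (47740)(0.01363) = 349 °C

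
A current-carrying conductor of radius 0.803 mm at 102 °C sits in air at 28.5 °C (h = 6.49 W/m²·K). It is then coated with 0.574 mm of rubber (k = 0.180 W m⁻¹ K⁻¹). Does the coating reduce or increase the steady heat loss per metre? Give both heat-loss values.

Critical radius for a cylinder: r_cr = k/h = 0.0277 m = 2.77 cm.
Outer radius after coating: r₂ = 8.03×10^-4 + 5.74×10^-4 = 0.001377 m.
Since r₁ < r_cr and r₂ ≤ r_cr, the coating moves toward the maximum at r_cr — heat loss rises.
Bare: R = 1/(2πr₁h) = 30.54 m·K/W; Q = 73.5/30.54 = 2.41 W/m.
Coated: R = R_cond + R_conv = 18.29 m·K/W; Q = 73.5/18.29 = 4.02 W/m.

increases: 2.41 → 4.02 W/m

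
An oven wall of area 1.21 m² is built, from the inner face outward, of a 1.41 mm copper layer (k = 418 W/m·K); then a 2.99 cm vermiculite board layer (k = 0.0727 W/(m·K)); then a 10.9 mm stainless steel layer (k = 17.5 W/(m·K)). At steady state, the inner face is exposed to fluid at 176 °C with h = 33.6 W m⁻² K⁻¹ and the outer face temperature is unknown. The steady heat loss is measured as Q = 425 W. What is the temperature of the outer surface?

Sum the resistances:
  R_conv,in = 1/(hA) = 1/(33.6·1.21) = 0.02460 K/W
  R_copper = L/(kA) = 0.00141/(418·1.21) = 2.788×10^-6 K/W
  R_vermiculite board = L/(kA) = 0.0299/(0.0727·1.21) = 0.3399 K/W
  R_stainless steel = L/(kA) = 0.0109/(17.5·1.21) = 5.148×10^-4 K/W
ΣR = 0.3650 K/W
ΔT = Q·ΣR = 425 × 0.3650 = 155.1 K
Heat flows outward, so T_out = T_in − ΔT = 176 − 155.1 = 20.9 °C

T_out = 20.9 °C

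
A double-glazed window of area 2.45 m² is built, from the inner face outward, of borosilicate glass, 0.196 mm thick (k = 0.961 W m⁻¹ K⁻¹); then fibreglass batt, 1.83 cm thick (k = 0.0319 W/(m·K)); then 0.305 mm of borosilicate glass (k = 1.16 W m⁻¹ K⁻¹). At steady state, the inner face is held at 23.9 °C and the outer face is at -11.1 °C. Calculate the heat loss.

Q = 149 W

Series thermal resistances, inner to outer:
  R_borosilicate glass = L/(kA) = 1.96×10^-4/(0.961·2.45) = 8.325×10^-5 K/W
  R_fibreglass batt = L/(kA) = 0.0183/(0.0319·2.45) = 0.2342 K/W
  R_borosilicate glass = L/(kA) = 3.05×10^-4/(1.16·2.45) = 1.073×10^-4 K/W
ΣR = 8.325×10^-5 + 0.2342 + 1.073×10^-4 = 0.2344 K/W
Q = ΔT/ΣR = (23.9 °C − -11.1 °C)/0.2344 = 149 W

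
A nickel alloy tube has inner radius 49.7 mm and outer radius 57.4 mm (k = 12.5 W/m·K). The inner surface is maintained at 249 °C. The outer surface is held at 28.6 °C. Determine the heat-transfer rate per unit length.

Q' = 2πk·ΔT/ln(r₂/r₁) = 2π × 12.5 × 220.4 / ln(0.0574/0.0497) = 1.20×10^5 W/m

Q' = 1.20×10^5 W/m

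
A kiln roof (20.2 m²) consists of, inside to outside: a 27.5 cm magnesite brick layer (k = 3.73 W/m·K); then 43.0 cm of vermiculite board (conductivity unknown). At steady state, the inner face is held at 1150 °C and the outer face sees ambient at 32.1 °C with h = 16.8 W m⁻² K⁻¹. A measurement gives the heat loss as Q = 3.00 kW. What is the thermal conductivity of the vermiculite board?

ΣR = ΔT/Q = |1150 − 32.1|/3000 = 0.3726 K/W
Known resistances:
  R_magnesite brick = L/(kA) = 0.275/(3.73·20.2) = 0.003650 K/W
  R_conv,out = 1/(hA) = 1/(16.8·20.2) = 0.002947 K/W
R_vermiculite board = ΣR − ΣR_known = 0.3726 − 0.006597 = 0.3660 K/W
L/(kA) = 0.3660 ⇒ k = 0.430/(0.3660·20.2) = 0.0582 W/m·K

k = 0.0582 W/m·K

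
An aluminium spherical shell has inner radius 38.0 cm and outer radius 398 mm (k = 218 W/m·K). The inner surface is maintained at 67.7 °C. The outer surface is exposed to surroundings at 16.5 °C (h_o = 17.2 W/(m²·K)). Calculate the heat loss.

Series thermal resistances, inner to outer:
  R_aluminium = (1/0.380 − 1/0.398)/(4πk) = 0.1190/(4π·218) = 4.344×10^-5 K/W
  R_conv,out = 1/(4πr²h) = 1/(4π·0.398²·17.2) = 0.02921 K/W
ΣR = 4.344×10^-5 + 0.02921 = 0.02925 K/W
Q = ΔT/ΣR = (67.7 °C − 16.5 °C)/0.02925 = 1750 W

Q = 1750 W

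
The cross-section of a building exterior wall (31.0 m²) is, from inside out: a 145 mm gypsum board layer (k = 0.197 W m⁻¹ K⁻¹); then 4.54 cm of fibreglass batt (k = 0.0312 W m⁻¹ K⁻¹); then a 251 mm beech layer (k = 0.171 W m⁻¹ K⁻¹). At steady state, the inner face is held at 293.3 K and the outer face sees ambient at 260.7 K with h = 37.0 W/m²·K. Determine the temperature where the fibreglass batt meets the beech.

Resistance network (inner→outer):
  R_gypsum board = L/(kA) = 0.145/(0.197·31.0) = 0.02374 K/W
  R_fibreglass batt = L/(kA) = 0.0454/(0.0312·31.0) = 0.04694 K/W
  R_beech = L/(kA) = 0.251/(0.171·31.0) = 0.04735 K/W
  R_conv,out = 1/(hA) = 1/(37.0·31.0) = 8.718×10^-4 K/W
ΣR = 0.02374 + 0.04694 + 0.04735 + 8.718×10^-4 = 0.1189 K/W
Q = ΔT/ΣR = (293.3 K − 260.7 K)/0.1189 = 274.2 W
From the inner boundary to the fibreglass batt/beech interface, ΣR_partial = 0.07068 K/W.
T_interface = T_in − Q·ΣR_partial = 293.3 K − (274.2)(0.07068) = 273.92 K

T = 273.92 K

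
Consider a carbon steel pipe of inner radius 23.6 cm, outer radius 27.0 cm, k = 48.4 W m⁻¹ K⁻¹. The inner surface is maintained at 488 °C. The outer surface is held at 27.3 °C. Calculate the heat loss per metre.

Q' = 2πk·ΔT/ln(r₂/r₁) = 2π × 48.4 × 460.7 / ln(0.270/0.236) = 1.04×10^6 W/m

Q' = 1040 kW/m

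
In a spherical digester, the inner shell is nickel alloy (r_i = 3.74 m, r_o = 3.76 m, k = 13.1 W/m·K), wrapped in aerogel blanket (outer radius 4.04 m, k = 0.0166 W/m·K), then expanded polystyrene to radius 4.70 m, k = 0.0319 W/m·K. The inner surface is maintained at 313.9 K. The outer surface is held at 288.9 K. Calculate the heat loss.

Treat each layer as a resistance in series:
  R_nickel alloy = (1/3.74 − 1/3.76)/(4πk) = 0.001422/(4π·13.1) = 8.640×10^-6 K/W
  R_aerogel blanket = (1/3.76 − 1/4.04)/(4πk) = 0.01843/(4π·0.0166) = 0.08836 K/W
  R_expanded polystyrene = (1/4.04 − 1/4.70)/(4πk) = 0.03476/(4π·0.0319) = 0.08671 K/W
ΣR = 8.640×10^-6 + 0.08836 + 0.08671 = 0.1751 K/W
Q = ΔT/ΣR = (313.9 K − 288.9 K)/0.1751 = 143 W

Q = 143 W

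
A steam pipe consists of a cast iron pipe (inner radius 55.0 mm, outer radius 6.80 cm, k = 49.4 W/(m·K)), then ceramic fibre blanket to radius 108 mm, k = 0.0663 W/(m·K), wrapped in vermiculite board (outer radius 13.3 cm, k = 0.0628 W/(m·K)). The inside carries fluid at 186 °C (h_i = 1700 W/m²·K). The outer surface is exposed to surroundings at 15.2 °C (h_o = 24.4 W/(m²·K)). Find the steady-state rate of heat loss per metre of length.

Q' = 101 W/m

Series thermal resistances, inner to outer:
  R'_conv,in = 1/(2πr h) = 1/(2π·0.0550·1700) = 0.001702 m·K/W
  R'_cast iron = ln(0.0680/0.0550)/(2πk) = 0.2122/(2π·49.4) = 6.836×10^-4 m·K/W
  R'_ceramic fibre blanket = ln(0.108/0.0680)/(2πk) = 0.4626/(2π·0.0663) = 1.111 m·K/W
  R'_vermiculite board = ln(0.133/0.108)/(2πk) = 0.2082/(2π·0.0628) = 0.5277 m·K/W
  R'_conv,out = 1/(2πr h) = 1/(2π·0.133·24.4) = 0.04904 m·K/W
ΣR = 0.001702 + 6.836×10^-4 + 1.111 + 0.5277 + 0.04904 = 1.690 m·K/W
Q' = ΔT/ΣR = (186 °C − 15.2 °C)/1.690 = 101 W/m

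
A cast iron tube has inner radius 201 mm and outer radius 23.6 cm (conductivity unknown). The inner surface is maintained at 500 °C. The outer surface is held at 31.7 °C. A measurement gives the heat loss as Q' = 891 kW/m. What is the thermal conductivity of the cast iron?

k = 48.6 W/m·K

ΣR = ΔT/Q' = |500 − 31.7|/8.91×10^5 = 5.256×10^-4 m·K/W
ln(r₂/r₁)/(2πk) = 5.256×10^-4 ⇒ k = 0.1605/(2π·5.256×10^-4) = 48.6 W/m·K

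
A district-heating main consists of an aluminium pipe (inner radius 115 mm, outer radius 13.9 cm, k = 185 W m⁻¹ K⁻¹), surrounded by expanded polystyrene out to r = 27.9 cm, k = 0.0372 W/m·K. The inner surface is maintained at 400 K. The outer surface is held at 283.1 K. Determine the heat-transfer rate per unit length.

Resistance network (inner→outer):
  R'_aluminium = ln(0.139/0.115)/(2πk) = 0.1895/(2π·185) = 1.631×10^-4 m·K/W
  R'_expanded polystyrene = ln(0.279/0.139)/(2πk) = 0.6967/(2π·0.0372) = 2.981 m·K/W
ΣR = 1.631×10^-4 + 2.981 = 2.981 m·K/W
Q' = ΔT/ΣR = (400 K − 283.1 K)/2.981 = 39.2 W/m

Q' = 39.2 W/m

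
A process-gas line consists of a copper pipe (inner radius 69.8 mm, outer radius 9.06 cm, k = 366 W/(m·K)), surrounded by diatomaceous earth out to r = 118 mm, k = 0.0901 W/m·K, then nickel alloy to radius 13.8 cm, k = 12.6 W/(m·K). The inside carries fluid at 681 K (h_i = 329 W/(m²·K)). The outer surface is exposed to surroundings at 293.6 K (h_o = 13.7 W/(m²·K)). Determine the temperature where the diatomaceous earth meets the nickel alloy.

T = 353.2 K

Resistance network (inner→outer):
  R'_conv,in = 1/(2πr h) = 1/(2π·0.0698·329) = 0.006931 m·K/W
  R'_copper = ln(0.0906/0.0698)/(2πk) = 0.2608/(2π·366) = 1.134×10^-4 m·K/W
  R'_diatomaceous earth = ln(0.118/0.0906)/(2πk) = 0.2642/(2π·0.0901) = 0.4667 m·K/W
  R'_nickel alloy = ln(0.138/0.118)/(2πk) = 0.1566/(2π·12.6) = 0.001978 m·K/W
  R'_conv,out = 1/(2πr h) = 1/(2π·0.138·13.7) = 0.08418 m·K/W
ΣR = 0.006931 + 1.134×10^-4 + 0.4667 + 0.001978 + 0.08418 = 0.5599 m·K/W
Q' = ΔT/ΣR = (681 K − 293.6 K)/0.5599 = 691.9 W/m
From the inner boundary to the diatomaceous earth/nickel alloy interface, ΣR_partial = 0.4737 m·K/W.
T_interface = T_in − Q'·ΣR_partial = 681 K − (691.9)(0.4737) = 353.2 K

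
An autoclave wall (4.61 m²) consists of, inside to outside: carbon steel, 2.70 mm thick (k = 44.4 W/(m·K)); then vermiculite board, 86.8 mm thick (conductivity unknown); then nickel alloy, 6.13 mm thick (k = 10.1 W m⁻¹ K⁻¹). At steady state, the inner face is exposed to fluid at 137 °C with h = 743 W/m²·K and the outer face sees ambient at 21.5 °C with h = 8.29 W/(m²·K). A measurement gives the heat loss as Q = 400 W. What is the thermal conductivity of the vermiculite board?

ΣR = ΔT/Q = |137 − 21.5|/400 = 0.2888 K/W
Known resistances:
  R_conv,in = 1/(hA) = 1/(743·4.61) = 2.920×10^-4 K/W
  R_carbon steel = L/(kA) = 0.00270/(44.4·4.61) = 1.319×10^-5 K/W
  R_nickel alloy = L/(kA) = 0.00613/(10.1·4.61) = 1.317×10^-4 K/W
  R_conv,out = 1/(hA) = 1/(8.29·4.61) = 0.02617 K/W
R_vermiculite board = ΣR − ΣR_known = 0.2888 − 0.02661 = 0.2622 K/W
L/(kA) = 0.2622 ⇒ k = 0.0868/(0.2622·4.61) = 0.0718 W/m·K

k = 0.0718 W/m·K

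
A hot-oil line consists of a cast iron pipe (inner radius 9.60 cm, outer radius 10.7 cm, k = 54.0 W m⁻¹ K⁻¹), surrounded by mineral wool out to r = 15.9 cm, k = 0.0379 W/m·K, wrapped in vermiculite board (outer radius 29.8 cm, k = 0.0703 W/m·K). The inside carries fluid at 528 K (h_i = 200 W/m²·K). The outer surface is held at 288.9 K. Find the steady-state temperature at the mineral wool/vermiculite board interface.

T = 399 K

Treat each layer as a resistance in series:
  R'_conv,in = 1/(2πr h) = 1/(2π·0.0960·200) = 0.008289 m·K/W
  R'_cast iron = ln(0.107/0.0960)/(2πk) = 0.1085/(2π·54.0) = 3.197×10^-4 m·K/W
  R'_mineral wool = ln(0.159/0.107)/(2πk) = 0.3961/(2π·0.0379) = 1.663 m·K/W
  R'_vermiculite board = ln(0.298/0.159)/(2πk) = 0.6282/(2π·0.0703) = 1.422 m·K/W
ΣR = 0.008289 + 3.197×10^-4 + 1.663 + 1.422 = 3.094 m·K/W
Q' = ΔT/ΣR = (528 K − 288.9 K)/3.094 = 77.28 W/m
From the inner boundary to the mineral wool/vermiculite board interface, ΣR_partial = 1.672 m·K/W.
T_interface = T_in − Q'·ΣR_partial = 528 K − (77.28)(1.672) = 399 K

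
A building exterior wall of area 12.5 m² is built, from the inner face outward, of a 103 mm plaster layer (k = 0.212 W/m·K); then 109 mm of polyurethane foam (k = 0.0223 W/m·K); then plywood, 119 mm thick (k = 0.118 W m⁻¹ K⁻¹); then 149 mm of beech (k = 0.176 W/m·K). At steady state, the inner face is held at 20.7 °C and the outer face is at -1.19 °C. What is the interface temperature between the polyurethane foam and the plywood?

T = 4.43 °C

Resistance network (inner→outer):
  R_plaster = L/(kA) = 0.103/(0.212·12.5) = 0.03887 K/W
  R_polyurethane foam = L/(kA) = 0.109/(0.0223·12.5) = 0.3910 K/W
  R_plywood = L/(kA) = 0.119/(0.118·12.5) = 0.08068 K/W
  R_beech = L/(kA) = 0.149/(0.176·12.5) = 0.06773 K/W
ΣR = 0.03887 + 0.3910 + 0.08068 + 0.06773 = 0.5783 K/W
Q = ΔT/ΣR = (20.7 °C − -1.19 °C)/0.5783 = 37.85 W
From the inner boundary to the polyurethane foam/plywood interface, ΣR_partial = 0.4299 K/W.
T_interface = T_in − Q·ΣR_partial = 20.7 °C − (37.85)(0.4299) = 4.43 °C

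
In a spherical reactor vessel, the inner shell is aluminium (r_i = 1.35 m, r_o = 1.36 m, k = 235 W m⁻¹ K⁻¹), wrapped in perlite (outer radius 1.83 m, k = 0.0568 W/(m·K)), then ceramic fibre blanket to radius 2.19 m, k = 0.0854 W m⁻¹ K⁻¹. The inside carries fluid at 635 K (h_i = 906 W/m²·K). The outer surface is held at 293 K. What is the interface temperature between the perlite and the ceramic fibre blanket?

Treat each layer as a resistance in series:
  R_conv,in = 1/(4πr²h) = 1/(4π·1.35²·906) = 4.819×10^-5 K/W
  R_aluminium = (1/1.35 − 1/1.36)/(4πk) = 0.005447/(4π·235) = 1.844×10^-6 K/W
  R_perlite = (1/1.36 − 1/1.83)/(4πk) = 0.1888/(4π·0.0568) = 0.2646 K/W
  R_ceramic fibre blanket = (1/1.83 − 1/2.19)/(4πk) = 0.08983/(4π·0.0854) = 0.08370 K/W
ΣR = 4.819×10^-5 + 1.844×10^-6 + 0.2646 + 0.08370 = 0.3484 K/W
Q = ΔT/ΣR = (635 K − 293 K)/0.3484 = 981.6 W
From the inner boundary to the perlite/ceramic fibre blanket interface, ΣR_partial = 0.2647 K/W.
T_interface = T_in − Q·ΣR_partial = 635 K − (981.6)(0.2647) = 375 K

T = 375 K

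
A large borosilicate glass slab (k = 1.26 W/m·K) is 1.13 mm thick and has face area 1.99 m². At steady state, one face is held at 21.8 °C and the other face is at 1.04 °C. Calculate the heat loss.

Q = 46100 W

Q = kA·ΔT/L = 1.26 × 1.99 × |21.8 °C − 1.04 °C| / 0.00113 = 46100 W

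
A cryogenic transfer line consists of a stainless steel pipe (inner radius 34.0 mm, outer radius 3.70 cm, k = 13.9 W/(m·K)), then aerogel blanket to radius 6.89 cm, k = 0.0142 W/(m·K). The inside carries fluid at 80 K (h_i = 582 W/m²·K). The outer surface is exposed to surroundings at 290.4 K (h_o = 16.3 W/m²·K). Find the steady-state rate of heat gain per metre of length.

Q' = 29.6 W/m

Resistance network (inner→outer):
  R'_conv,in = 1/(2πr h) = 1/(2π·0.0340·582) = 0.008043 m·K/W
  R'_stainless steel = ln(0.0370/0.0340)/(2πk) = 0.08456/(2π·13.9) = 9.682×10^-4 m·K/W
  R'_aerogel blanket = ln(0.0689/0.0370)/(2πk) = 0.6217/(2π·0.0142) = 6.969 m·K/W
  R'_conv,out = 1/(2πr h) = 1/(2π·0.0689·16.3) = 0.1417 m·K/W
ΣR = 0.008043 + 9.682×10^-4 + 6.969 + 0.1417 = 7.120 m·K/W
Q' = ΔT/ΣR = (80 K − 290.4 K)/7.120 = -29.6 W/m
(Negative Q' ⇒ heat flows inward; heat gain = 29.6 W/m.)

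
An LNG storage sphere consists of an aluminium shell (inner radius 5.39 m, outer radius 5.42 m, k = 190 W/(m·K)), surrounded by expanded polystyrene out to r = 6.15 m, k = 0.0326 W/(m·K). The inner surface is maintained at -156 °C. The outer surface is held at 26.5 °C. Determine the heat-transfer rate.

Treat each layer as a resistance in series:
  R_aluminium = (1/5.39 − 1/5.42)/(4πk) = 0.001027/(4π·190) = 4.301×10^-7 K/W
  R_expanded polystyrene = (1/5.42 − 1/6.15)/(4πk) = 0.02190/(4π·0.0326) = 0.05346 K/W
ΣR = 4.301×10^-7 + 0.05346 = 0.05346 K/W
Q = ΔT/ΣR = (-156 °C − 26.5 °C)/0.05346 = -3410 W
(Negative Q ⇒ heat flows inward; heat gain = 3410 W.)

Q = 3410 W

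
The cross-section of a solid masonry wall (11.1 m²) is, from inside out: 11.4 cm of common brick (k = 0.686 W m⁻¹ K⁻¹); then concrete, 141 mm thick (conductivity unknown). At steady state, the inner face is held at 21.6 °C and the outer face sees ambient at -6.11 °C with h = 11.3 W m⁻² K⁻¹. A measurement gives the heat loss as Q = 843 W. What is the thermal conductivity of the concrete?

ΣR = ΔT/Q = |21.6 − -6.11|/843 = 0.03287 K/W
Known resistances:
  R_common brick = L/(kA) = 0.114/(0.686·11.1) = 0.01497 K/W
  R_conv,out = 1/(hA) = 1/(11.3·11.1) = 0.007973 K/W
R_concrete = ΣR − ΣR_known = 0.03287 − 0.02294 = 0.009930 K/W
L/(kA) = 0.009930 ⇒ k = 0.141/(0.009930·11.1) = 1.28 W/m·K

k = 1.28 W/m·K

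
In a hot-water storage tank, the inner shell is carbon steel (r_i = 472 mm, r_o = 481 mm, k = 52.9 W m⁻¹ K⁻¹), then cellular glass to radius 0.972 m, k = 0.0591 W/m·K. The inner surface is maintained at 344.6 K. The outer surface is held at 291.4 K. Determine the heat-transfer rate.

Q = 37.6 W

Series thermal resistances, inner to outer:
  R_carbon steel = (1/0.472 − 1/0.481)/(4πk) = 0.03964/(4π·52.9) = 5.963×10^-5 K/W
  R_cellular glass = (1/0.481 − 1/0.972)/(4πk) = 1.050/(4π·0.0591) = 1.414 K/W
ΣR = 5.963×10^-5 + 1.414 = 1.414 K/W
Q = ΔT/ΣR = (344.6 K − 291.4 K)/1.414 = 37.6 W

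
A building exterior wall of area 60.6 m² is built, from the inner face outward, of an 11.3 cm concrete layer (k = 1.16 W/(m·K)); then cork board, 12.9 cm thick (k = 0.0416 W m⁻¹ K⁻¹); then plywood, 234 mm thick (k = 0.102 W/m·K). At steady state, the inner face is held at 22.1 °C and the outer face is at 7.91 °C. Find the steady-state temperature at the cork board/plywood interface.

Series thermal resistances, inner to outer:
  R_concrete = L/(kA) = 0.113/(1.16·60.6) = 0.001607 K/W
  R_cork board = L/(kA) = 0.129/(0.0416·60.6) = 0.05117 K/W
  R_plywood = L/(kA) = 0.234/(0.102·60.6) = 0.03786 K/W
ΣR = 0.001607 + 0.05117 + 0.03786 = 0.09064 K/W
Q = ΔT/ΣR = (22.1 °C − 7.91 °C)/0.09064 = 156.6 W
From the inner boundary to the cork board/plywood interface, ΣR_partial = 0.05278 K/W.
T_interface = T_in − Q·ΣR_partial = 22.1 °C − (156.6)(0.05278) = 13.8 °C

T = 13.8 °C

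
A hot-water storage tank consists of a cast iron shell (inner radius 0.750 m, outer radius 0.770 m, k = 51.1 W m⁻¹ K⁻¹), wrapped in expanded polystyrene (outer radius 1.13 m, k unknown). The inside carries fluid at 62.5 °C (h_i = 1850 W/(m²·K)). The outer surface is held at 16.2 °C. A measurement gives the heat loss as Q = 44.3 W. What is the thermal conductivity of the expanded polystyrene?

ΣR = ΔT/Q = |62.5 − 16.2|/44.3 = 1.045 K/W
Known resistances:
  R_conv,in = 1/(4πr²h) = 1/(4π·0.750²·1850) = 7.647×10^-5 K/W
  R_cast iron = (1/0.750 − 1/0.770)/(4πk) = 0.03463/(4π·51.1) = 5.393×10^-5 K/W
R_expanded polystyrene = ΣR − ΣR_known = 1.045 − 1.304×10^-4 = 1.045 K/W
(1/r₁−1/r₂)/(4πk) = 1.045 ⇒ k = 0.4137/(4π·1.045) = 0.0315 W/m·K

k = 0.0315 W/m·K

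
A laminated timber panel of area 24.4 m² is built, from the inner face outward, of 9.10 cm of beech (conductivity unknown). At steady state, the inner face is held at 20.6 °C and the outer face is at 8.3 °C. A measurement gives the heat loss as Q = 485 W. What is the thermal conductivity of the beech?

k = 0.147 W/m·K

ΣR = ΔT/Q = |20.6 − 8.3|/485 = 0.02536 K/W
L/(kA) = 0.02536 ⇒ k = 0.0910/(0.02536·24.4) = 0.147 W/m·K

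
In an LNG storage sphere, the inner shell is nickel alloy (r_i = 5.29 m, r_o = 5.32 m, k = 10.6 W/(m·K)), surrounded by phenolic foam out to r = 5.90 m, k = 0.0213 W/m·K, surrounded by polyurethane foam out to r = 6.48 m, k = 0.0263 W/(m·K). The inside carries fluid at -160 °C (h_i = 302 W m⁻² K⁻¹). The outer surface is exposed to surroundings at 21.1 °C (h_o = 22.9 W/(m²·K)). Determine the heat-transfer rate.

Q = 1570 W

Treat each layer as a resistance in series:
  R_conv,in = 1/(4πr²h) = 1/(4π·5.29²·302) = 9.416×10^-6 K/W
  R_nickel alloy = (1/5.29 − 1/5.32)/(4πk) = 0.001066/(4π·10.6) = 8.003×10^-6 K/W
  R_phenolic foam = (1/5.32 − 1/5.90)/(4πk) = 0.01848/(4π·0.0213) = 0.06904 K/W
  R_polyurethane foam = (1/5.90 − 1/6.48)/(4πk) = 0.01517/(4π·0.0263) = 0.04590 K/W
  R_conv,out = 1/(4πr²h) = 1/(4π·6.48²·22.9) = 8.276×10^-5 K/W
ΣR = 9.416×10^-6 + 8.003×10^-6 + 0.06904 + 0.04590 + 8.276×10^-5 = 0.1150 K/W
Q = ΔT/ΣR = (-160 °C − 21.1 °C)/0.1150 = -1570 W
(Negative Q ⇒ heat flows inward; heat gain = 1570 W.)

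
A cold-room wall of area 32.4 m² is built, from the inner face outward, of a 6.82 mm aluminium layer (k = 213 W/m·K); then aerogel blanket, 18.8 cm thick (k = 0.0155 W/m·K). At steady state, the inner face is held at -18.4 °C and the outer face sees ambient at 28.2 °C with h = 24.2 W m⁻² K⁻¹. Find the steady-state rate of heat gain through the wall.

Q = 124 W

Resistance network (inner→outer):
  R_aluminium = L/(kA) = 0.00682/(213·32.4) = 9.882×10^-7 K/W
  R_aerogel blanket = L/(kA) = 0.188/(0.0155·32.4) = 0.3744 K/W
  R_conv,out = 1/(hA) = 1/(24.2·32.4) = 0.001275 K/W
ΣR = 9.882×10^-7 + 0.3744 + 0.001275 = 0.3757 K/W
Q = ΔT/ΣR = (-18.4 °C − 28.2 °C)/0.3757 = -124 W
(Negative Q ⇒ heat flows inward; heat gain = 124 W.)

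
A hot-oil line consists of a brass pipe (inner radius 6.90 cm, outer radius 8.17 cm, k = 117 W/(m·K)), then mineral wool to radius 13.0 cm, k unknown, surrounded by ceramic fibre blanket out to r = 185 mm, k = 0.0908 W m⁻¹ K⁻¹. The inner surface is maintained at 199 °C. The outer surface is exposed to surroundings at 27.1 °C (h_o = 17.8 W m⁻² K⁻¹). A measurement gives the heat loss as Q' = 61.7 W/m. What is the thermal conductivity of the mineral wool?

k = 0.0349 W/m·K

ΣR = ΔT/Q' = |199 − 27.1|/61.7 = 2.786 m·K/W
Known resistances:
  R'_brass = ln(0.0817/0.0690)/(2πk) = 0.1689/(2π·117) = 2.298×10^-4 m·K/W
  R'_ceramic fibre blanket = ln(0.185/0.130)/(2πk) = 0.3528/(2π·0.0908) = 0.6184 m·K/W
  R'_conv,out = 1/(2πr h) = 1/(2π·0.185·17.8) = 0.04833 m·K/W
R_mineral wool = ΣR − ΣR_known = 2.786 − 0.6670 = 2.119 m·K/W
ln(r₂/r₁)/(2πk) = 2.119 ⇒ k = 0.4645/(2π·2.119) = 0.0349 W/m·K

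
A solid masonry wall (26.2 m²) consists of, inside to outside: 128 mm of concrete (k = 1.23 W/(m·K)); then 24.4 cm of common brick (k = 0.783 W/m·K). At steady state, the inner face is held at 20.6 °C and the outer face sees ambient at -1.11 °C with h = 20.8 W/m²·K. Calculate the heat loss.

Q = 1230 W

Resistance network (inner→outer):
  R_concrete = L/(kA) = 0.128/(1.23·26.2) = 0.003972 K/W
  R_common brick = L/(kA) = 0.244/(0.783·26.2) = 0.01189 K/W
  R_conv,out = 1/(hA) = 1/(20.8·26.2) = 0.001835 K/W
ΣR = 0.003972 + 0.01189 + 0.001835 = 0.01770 K/W
Q = ΔT/ΣR = (20.6 °C − -1.11 °C)/0.01770 = 1230 W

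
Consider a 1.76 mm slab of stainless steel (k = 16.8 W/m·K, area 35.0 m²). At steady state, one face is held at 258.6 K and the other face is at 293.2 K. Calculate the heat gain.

Q = kA·ΔT/L = 16.8 × 35.0 × |258.6 K − 293.2 K| / 0.00176 = 1.16×10^7 W

Q = 1.16×10^7 W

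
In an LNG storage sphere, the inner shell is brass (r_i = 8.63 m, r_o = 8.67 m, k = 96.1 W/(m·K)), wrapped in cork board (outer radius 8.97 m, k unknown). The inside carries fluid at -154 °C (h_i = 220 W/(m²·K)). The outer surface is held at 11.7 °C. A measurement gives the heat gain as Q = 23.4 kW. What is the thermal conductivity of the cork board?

k = 0.0434 W/m·K

ΣR = ΔT/Q = |-154 − 11.7|/23400 = 0.007081 K/W
Known resistances:
  R_conv,in = 1/(4πr²h) = 1/(4π·8.63²·220) = 4.857×10^-6 K/W
  R_brass = (1/8.63 − 1/8.67)/(4πk) = 5.346×10^-4/(4π·96.1) = 4.427×10^-7 K/W
R_cork board = ΣR − ΣR_known = 0.007081 − 5.300×10^-6 = 0.007076 K/W
(1/r₁−1/r₂)/(4πk) = 0.007076 ⇒ k = 0.003858/(4π·0.007076) = 0.0434 W/m·K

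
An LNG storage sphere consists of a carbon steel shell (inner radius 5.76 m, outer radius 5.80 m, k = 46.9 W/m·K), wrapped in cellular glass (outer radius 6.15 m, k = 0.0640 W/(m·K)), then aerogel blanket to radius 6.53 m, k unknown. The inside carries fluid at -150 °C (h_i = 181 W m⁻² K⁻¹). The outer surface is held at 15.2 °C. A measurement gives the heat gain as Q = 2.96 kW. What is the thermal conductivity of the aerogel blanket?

ΣR = ΔT/Q = |-150 − 15.2|/2960 = 0.05581 K/W
Known resistances:
  R_conv,in = 1/(4πr²h) = 1/(4π·5.76²·181) = 1.325×10^-5 K/W
  R_carbon steel = (1/5.76 − 1/5.80)/(4πk) = 0.001197/(4π·46.9) = 2.032×10^-6 K/W
  R_cellular glass = (1/5.80 − 1/6.15)/(4πk) = 0.009812/(4π·0.0640) = 0.01220 K/W
R_aerogel blanket = ΣR − ΣR_known = 0.05581 − 0.01222 = 0.04359 K/W
(1/r₁−1/r₂)/(4πk) = 0.04359 ⇒ k = 0.009462/(4π·0.04359) = 0.0173 W/m·K

k = 0.0173 W/m·K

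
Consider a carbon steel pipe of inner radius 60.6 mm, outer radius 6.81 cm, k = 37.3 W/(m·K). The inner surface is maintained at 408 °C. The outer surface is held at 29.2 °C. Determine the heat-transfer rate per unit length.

Q' = 761 kW/m

Q' = 2πk·ΔT/ln(r₂/r₁) = 2π × 37.3 × 378.8 / ln(0.0681/0.0606) = 7.61×10^5 W/m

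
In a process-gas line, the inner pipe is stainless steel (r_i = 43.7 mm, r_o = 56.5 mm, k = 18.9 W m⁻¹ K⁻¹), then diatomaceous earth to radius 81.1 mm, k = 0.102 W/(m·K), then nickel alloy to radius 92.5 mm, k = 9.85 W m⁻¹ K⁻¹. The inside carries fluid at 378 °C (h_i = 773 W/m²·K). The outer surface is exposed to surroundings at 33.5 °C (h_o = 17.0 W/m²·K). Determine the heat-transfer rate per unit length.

Q' = 511 W/m

Series thermal resistances, inner to outer:
  R'_conv,in = 1/(2πr h) = 1/(2π·0.0437·773) = 0.004712 m·K/W
  R'_stainless steel = ln(0.0565/0.0437)/(2πk) = 0.2569/(2π·18.9) = 0.002163 m·K/W
  R'_diatomaceous earth = ln(0.0811/0.0565)/(2πk) = 0.3614/(2π·0.102) = 0.5640 m·K/W
  R'_nickel alloy = ln(0.0925/0.0811)/(2πk) = 0.1315/(2π·9.85) = 0.002125 m·K/W
  R'_conv,out = 1/(2πr h) = 1/(2π·0.0925·17.0) = 0.1012 m·K/W
ΣR = 0.004712 + 0.002163 + 0.5640 + 0.002125 + 0.1012 = 0.6742 m·K/W
Q' = ΔT/ΣR = (378 °C − 33.5 °C)/0.6742 = 511 W/m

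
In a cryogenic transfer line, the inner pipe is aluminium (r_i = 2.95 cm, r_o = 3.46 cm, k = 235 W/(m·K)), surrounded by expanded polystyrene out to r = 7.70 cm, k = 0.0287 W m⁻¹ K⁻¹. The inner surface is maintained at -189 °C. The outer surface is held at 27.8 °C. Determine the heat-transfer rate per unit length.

Treat each layer as a resistance in series:
  R'_aluminium = ln(0.0346/0.0295)/(2πk) = 0.1595/(2π·235) = 1.080×10^-4 m·K/W
  R'_expanded polystyrene = ln(0.0770/0.0346)/(2πk) = 0.8000/(2π·0.0287) = 4.436 m·K/W
ΣR = 1.080×10^-4 + 4.436 = 4.436 m·K/W
Q' = ΔT/ΣR = (-189 °C − 27.8 °C)/4.436 = -48.9 W/m
(Negative Q' ⇒ heat flows inward; heat gain = 48.9 W/m.)

Q' = 48.9 W/m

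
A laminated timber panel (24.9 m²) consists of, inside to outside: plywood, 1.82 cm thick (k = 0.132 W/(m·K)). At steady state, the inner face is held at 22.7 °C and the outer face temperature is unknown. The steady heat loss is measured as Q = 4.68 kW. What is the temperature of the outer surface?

T_out = -3.21 °C

Sum the resistances:
  R_plywood = L/(kA) = 0.0182/(0.132·24.9) = 0.005537 K/W
ΣR = 0.005537 K/W
ΔT = Q·ΣR = 4680 × 0.005537 = 25.91 K
Heat flows outward, so T_out = T_in − ΔT = 22.7 − 25.91 = -3.21 °C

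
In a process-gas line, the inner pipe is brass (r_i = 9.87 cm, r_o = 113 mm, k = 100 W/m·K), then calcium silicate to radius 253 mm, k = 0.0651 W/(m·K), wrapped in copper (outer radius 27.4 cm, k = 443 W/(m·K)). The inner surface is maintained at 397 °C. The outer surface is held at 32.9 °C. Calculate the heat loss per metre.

Treat each layer as a resistance in series:
  R'_brass = ln(0.113/0.0987)/(2πk) = 0.1353/(2π·100) = 2.153×10^-4 m·K/W
  R'_calcium silicate = ln(0.253/0.113)/(2πk) = 0.8060/(2π·0.0651) = 1.970 m·K/W
  R'_copper = ln(0.274/0.253)/(2πk) = 0.07974/(2π·443) = 2.865×10^-5 m·K/W
ΣR = 2.153×10^-4 + 1.970 + 2.865×10^-5 = 1.970 m·K/W
Q' = ΔT/ΣR = (397 °C − 32.9 °C)/1.970 = 185 W/m

Q' = 185 W/m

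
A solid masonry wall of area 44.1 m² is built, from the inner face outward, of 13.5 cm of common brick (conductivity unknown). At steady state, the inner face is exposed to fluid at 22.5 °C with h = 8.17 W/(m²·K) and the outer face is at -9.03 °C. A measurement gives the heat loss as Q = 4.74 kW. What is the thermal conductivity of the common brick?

ΣR = ΔT/Q = |22.5 − -9.03|/4740 = 0.006652 K/W
Known resistances:
  R_conv,in = 1/(hA) = 1/(8.17·44.1) = 0.002775 K/W
R_common brick = ΣR − ΣR_known = 0.006652 − 0.002775 = 0.003877 K/W
L/(kA) = 0.003877 ⇒ k = 0.135/(0.003877·44.1) = 0.790 W/m·K

k = 0.790 W/m·K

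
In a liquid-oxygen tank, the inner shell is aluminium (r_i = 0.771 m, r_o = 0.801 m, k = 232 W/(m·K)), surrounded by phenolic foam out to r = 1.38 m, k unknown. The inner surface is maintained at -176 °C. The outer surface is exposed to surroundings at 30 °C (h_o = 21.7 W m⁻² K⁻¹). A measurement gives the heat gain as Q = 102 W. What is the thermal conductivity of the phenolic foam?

k = 0.0207 W/m·K

ΣR = ΔT/Q = |-176 − 30|/102 = 2.020 K/W
Known resistances:
  R_aluminium = (1/0.771 − 1/0.801)/(4πk) = 0.04858/(4π·232) = 1.666×10^-5 K/W
  R_conv,out = 1/(4πr²h) = 1/(4π·1.38²·21.7) = 0.001926 K/W
R_phenolic foam = ΣR − ΣR_known = 2.020 − 0.001943 = 2.018 K/W
(1/r₁−1/r₂)/(4πk) = 2.018 ⇒ k = 0.5238/(4π·2.018) = 0.0207 W/m·K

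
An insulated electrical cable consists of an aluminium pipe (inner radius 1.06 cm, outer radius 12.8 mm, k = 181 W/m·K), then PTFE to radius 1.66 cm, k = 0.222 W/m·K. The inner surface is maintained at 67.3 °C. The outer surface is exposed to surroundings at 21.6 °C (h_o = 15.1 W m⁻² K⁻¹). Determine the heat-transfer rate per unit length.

Treat each layer as a resistance in series:
  R'_aluminium = ln(0.0128/0.0106)/(2πk) = 0.1886/(2π·181) = 1.658×10^-4 m·K/W
  R'_PTFE = ln(0.0166/0.0128)/(2πk) = 0.2600/(2π·0.222) = 0.1864 m·K/W
  R'_conv,out = 1/(2πr h) = 1/(2π·0.0166·15.1) = 0.6349 m·K/W
ΣR = 1.658×10^-4 + 0.1864 + 0.6349 = 0.8215 m·K/W
Q' = ΔT/ΣR = (67.3 °C − 21.6 °C)/0.8215 = 55.6 W/m

Q' = 55.6 W/m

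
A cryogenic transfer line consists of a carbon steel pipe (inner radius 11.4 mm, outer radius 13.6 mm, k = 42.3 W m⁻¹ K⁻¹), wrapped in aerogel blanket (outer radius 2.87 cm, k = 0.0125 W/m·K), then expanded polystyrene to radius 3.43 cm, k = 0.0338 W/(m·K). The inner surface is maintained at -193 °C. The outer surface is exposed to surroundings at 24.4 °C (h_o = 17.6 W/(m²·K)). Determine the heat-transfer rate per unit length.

Q' = 20.5 W/m

Treat each layer as a resistance in series:
  R'_carbon steel = ln(0.0136/0.0114)/(2πk) = 0.1765/(2π·42.3) = 6.639×10^-4 m·K/W
  R'_aerogel blanket = ln(0.0287/0.0136)/(2πk) = 0.7468/(2π·0.0125) = 9.509 m·K/W
  R'_expanded polystyrene = ln(0.0343/0.0287)/(2πk) = 0.1782/(2π·0.0338) = 0.8393 m·K/W
  R'_conv,out = 1/(2πr h) = 1/(2π·0.0343·17.6) = 0.2636 m·K/W
ΣR = 6.639×10^-4 + 9.509 + 0.8393 + 0.2636 = 10.61 m·K/W
Q' = ΔT/ΣR = (-193 °C − 24.4 °C)/10.61 = -20.5 W/m
(Negative Q' ⇒ heat flows inward; heat gain = 20.5 W/m.)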